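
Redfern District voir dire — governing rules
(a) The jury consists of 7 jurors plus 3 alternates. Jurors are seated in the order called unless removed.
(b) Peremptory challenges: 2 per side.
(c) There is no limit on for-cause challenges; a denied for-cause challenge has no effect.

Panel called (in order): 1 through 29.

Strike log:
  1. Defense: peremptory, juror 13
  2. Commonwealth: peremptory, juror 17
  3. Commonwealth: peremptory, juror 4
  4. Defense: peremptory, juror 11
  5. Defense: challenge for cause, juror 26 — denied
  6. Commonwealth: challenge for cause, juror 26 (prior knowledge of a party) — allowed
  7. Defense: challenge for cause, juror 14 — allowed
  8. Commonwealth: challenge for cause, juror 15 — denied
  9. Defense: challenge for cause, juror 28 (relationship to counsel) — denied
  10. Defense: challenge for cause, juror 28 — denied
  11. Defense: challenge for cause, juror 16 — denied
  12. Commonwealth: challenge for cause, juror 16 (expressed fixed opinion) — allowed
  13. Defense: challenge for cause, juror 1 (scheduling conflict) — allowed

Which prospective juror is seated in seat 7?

9

Removed: #1, #4, #11, #13, #14, #16, #17, #26. (#15, #28 stay — for-cause denied.)
Seating in order: seats 1–7 → #2, #3, #5, #6, #7, #8, #9; alternates → #10, #12, #15.
So seat 7 is #9.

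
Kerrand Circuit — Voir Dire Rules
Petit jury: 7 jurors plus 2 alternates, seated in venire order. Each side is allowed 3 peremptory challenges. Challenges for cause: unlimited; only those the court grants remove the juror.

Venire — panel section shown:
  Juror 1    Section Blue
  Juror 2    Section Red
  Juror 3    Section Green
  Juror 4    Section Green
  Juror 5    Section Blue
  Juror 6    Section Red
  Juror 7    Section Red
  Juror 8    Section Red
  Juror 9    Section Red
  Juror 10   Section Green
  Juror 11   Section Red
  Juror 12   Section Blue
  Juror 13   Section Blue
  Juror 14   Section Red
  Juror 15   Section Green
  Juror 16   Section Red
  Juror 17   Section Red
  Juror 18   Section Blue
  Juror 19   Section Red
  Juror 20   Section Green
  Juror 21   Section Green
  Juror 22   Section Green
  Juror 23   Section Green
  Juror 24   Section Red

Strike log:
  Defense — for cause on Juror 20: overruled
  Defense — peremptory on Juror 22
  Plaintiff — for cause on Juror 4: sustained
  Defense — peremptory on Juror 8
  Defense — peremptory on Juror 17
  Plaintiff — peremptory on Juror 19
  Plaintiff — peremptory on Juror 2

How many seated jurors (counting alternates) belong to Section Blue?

3

Removed: #2, #4, #8, #17, #19, #22.
Seated (9 incl. alternates): #1, #3, #5, #6, #7, #9, #10, #11, #12.
Of those, in Section Blue: #1, #5, #12 → 3.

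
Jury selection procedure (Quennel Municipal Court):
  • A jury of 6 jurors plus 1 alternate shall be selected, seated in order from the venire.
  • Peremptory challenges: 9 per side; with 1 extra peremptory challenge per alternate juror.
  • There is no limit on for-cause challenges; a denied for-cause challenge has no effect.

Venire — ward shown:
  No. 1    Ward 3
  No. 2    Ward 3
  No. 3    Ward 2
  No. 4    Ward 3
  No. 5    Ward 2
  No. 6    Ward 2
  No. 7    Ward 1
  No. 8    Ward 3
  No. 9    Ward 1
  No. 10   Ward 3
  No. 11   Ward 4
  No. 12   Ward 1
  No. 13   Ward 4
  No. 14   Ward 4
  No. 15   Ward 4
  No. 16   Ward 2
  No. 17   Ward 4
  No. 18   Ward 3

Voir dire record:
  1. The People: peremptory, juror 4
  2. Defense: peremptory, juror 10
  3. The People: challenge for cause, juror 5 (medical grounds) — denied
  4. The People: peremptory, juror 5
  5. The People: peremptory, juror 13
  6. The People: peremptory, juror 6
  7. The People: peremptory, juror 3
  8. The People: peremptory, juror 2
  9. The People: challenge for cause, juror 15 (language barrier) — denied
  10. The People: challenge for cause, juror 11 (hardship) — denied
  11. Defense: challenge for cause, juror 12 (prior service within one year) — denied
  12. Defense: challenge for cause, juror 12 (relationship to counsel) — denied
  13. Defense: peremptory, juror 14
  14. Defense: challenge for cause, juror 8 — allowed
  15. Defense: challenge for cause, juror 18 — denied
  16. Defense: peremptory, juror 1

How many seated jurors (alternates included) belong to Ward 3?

Removed: #1, #2, #3, #4, #5, #6, #8, #10, #13, #14.
Seated (7 incl. alternates): #7, #9, #11, #12, #15, #16, #17.
None of those are in Ward 3 → 0.

0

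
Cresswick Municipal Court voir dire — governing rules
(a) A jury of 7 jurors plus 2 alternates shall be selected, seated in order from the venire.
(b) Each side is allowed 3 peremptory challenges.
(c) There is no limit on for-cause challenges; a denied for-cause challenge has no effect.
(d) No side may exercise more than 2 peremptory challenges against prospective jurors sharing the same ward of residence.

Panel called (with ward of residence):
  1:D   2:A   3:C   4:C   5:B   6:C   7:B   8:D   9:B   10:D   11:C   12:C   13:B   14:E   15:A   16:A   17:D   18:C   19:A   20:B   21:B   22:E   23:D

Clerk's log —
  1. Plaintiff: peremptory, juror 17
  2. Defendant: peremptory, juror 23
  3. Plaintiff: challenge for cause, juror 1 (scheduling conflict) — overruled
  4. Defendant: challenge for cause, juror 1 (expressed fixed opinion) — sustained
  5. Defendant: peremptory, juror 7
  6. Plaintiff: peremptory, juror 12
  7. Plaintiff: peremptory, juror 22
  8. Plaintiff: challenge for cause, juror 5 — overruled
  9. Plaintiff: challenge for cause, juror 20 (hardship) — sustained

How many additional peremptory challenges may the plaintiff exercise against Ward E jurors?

Plaintiff peremptories so far: #17, #12, #22 — 3 of 3 used, 0 left overall.
Against Ward E: #22 — 1 used; per-ward cap 2 leaves 1.
Binding limit: min(0, 1) = 0.

0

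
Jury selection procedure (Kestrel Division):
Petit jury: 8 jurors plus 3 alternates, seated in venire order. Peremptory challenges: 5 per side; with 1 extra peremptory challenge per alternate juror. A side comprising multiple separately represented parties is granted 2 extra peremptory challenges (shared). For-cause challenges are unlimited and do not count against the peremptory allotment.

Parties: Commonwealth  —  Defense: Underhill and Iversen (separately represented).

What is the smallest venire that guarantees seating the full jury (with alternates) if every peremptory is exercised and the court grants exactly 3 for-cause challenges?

32

Seats to fill: 8 + 3 alternates = 11.
Peremptories — Commonwealth: 5 + 1×3 = 8; Defense: 5 + 1×3 + 2 = 10; total 18.
For-cause removals: 3.
Minimum venire: 11 + 18 + 3 = 32.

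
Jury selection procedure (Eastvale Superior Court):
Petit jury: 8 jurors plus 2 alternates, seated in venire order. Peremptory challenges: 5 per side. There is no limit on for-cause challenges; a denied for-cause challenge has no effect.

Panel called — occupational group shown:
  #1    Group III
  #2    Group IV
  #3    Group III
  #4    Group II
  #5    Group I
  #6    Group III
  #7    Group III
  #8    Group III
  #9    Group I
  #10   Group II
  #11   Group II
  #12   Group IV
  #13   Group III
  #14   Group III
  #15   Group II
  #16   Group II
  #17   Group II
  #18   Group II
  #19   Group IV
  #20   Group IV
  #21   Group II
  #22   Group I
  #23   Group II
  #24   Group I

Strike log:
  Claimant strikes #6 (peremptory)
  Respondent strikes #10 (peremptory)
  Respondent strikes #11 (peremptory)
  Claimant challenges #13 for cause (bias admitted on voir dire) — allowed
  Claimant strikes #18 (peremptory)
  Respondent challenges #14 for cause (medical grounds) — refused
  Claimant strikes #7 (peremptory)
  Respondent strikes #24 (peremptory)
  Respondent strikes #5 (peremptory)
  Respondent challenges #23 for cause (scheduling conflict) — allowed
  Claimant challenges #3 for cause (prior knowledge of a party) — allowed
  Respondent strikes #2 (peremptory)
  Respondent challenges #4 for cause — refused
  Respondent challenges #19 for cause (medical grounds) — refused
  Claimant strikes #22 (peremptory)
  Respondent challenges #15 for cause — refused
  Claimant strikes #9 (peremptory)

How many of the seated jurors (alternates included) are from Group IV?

Removed: #2, #3, #5, #6, #7, #9, #10, #11, #13, #18, #22, #23, #24.
Seated (10 incl. alternates): #1, #4, #8, #12, #14, #15, #16, #17, #19, #20.
Of those, in Group IV: #12, #19, #20 → 3.

3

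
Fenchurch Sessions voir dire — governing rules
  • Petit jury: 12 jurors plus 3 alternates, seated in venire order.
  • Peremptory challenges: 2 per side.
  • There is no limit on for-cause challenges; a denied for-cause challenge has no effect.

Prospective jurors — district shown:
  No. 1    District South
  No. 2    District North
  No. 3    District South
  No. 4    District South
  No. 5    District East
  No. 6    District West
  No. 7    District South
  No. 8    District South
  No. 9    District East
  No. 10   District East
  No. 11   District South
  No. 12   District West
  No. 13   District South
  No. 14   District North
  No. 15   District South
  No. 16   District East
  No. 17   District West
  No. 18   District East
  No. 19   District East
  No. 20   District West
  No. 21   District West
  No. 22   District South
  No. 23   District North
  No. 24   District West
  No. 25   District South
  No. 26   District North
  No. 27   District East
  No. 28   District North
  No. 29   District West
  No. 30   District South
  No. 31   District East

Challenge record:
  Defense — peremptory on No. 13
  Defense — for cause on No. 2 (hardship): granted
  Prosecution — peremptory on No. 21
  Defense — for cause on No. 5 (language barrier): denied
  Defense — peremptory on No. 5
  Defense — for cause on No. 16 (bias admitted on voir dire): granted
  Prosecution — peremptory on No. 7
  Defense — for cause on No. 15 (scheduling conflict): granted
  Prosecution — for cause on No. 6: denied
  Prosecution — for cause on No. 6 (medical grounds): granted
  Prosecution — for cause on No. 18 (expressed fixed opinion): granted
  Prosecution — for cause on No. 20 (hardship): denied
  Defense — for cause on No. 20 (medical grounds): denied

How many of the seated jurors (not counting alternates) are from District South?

Removed: #2, #5, #6, #7, #13, #15, #16, #18, #21.
Seated jurors 1–12: #1, #3, #4, #8, #9, #10, #11, #12, #14, #17, #19, #20 (alternates #22, #23, #24 not counted).
Of those, in District South: #1, #3, #4, #8, #11 → 5.

5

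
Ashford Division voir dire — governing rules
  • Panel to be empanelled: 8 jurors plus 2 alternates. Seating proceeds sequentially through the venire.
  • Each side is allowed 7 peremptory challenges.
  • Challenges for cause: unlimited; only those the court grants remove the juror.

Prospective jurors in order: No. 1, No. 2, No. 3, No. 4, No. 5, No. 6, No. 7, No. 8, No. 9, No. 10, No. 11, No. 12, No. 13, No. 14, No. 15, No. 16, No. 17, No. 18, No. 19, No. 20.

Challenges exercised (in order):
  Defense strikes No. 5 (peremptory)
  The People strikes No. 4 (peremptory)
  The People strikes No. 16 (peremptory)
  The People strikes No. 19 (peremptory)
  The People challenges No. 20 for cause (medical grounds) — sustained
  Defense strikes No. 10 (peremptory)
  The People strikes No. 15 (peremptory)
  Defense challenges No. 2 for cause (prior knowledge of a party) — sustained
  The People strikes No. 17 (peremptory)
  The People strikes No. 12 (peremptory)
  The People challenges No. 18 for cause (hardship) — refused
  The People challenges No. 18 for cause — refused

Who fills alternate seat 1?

14

Removed: #2, #4, #5, #10, #12, #15, #16, #17, #19, #20. (#18 stays — for-cause denied.)
Filling seats in venire order through position 9: #1, #3, #6, #7, #8, #9, #11, #13, #14.
So alternate 1 is #14.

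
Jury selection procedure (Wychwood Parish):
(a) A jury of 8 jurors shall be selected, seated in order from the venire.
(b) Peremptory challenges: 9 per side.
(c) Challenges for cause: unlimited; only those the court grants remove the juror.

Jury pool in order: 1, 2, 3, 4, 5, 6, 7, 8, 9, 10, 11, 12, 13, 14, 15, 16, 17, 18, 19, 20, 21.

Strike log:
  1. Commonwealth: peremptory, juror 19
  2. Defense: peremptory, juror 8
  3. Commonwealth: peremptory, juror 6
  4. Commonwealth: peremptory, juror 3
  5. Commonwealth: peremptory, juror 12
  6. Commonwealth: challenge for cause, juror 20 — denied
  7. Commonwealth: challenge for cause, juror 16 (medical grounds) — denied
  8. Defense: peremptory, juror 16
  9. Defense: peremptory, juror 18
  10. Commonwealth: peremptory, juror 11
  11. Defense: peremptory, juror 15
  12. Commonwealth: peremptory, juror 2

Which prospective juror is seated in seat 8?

Removed: #2, #3, #6, #8, #11, #12, #15, #16, #18, #19. (#20 stays — for-cause denied.)
Seating in order: seats 1–8 → #1, #4, #5, #7, #9, #10, #13, #14.
So seat 8 is #14.

14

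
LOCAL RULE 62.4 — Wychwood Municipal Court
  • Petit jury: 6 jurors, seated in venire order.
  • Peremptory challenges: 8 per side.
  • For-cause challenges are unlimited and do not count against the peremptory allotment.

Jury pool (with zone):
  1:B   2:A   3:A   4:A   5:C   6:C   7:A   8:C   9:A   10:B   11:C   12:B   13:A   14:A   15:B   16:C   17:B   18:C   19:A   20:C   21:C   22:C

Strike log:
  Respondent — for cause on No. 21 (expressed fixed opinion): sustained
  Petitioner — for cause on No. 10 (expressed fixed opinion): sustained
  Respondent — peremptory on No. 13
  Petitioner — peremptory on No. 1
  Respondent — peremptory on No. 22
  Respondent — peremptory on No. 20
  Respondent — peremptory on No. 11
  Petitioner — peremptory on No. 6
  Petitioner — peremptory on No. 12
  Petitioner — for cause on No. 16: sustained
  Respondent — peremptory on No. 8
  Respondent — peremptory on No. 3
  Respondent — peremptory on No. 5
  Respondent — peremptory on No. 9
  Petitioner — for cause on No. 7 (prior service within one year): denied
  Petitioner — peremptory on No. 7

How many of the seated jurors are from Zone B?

Removed: #1, #3, #5, #6, #7, #8, #9, #10, #11, #12, #13, #16, #20, #21, #22.
Seated jurors 1–6: #2, #4, #14, #15, #17, #18.
Of those, in Zone B: #15, #17 → 2.

2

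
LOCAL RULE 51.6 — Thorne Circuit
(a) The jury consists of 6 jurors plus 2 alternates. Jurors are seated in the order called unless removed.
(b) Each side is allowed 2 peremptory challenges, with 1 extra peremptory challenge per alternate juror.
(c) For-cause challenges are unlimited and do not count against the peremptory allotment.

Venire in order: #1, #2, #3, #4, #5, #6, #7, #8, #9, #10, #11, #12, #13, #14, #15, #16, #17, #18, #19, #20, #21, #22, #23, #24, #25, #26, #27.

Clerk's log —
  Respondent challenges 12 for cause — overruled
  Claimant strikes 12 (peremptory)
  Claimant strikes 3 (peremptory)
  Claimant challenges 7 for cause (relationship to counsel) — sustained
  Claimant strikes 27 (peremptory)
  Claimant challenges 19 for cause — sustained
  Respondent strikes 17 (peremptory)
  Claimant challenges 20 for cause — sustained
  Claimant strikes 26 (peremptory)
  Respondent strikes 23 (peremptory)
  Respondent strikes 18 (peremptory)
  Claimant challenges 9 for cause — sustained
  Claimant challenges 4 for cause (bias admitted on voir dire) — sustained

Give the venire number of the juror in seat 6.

Removed: #3, #4, #7, #9, #12, #17, #18, #19, #20, #23, #26, #27.
Filling seats in venire order through position 6: #1, #2, #5, #6, #8, #10.
So seat 6 is #10.

10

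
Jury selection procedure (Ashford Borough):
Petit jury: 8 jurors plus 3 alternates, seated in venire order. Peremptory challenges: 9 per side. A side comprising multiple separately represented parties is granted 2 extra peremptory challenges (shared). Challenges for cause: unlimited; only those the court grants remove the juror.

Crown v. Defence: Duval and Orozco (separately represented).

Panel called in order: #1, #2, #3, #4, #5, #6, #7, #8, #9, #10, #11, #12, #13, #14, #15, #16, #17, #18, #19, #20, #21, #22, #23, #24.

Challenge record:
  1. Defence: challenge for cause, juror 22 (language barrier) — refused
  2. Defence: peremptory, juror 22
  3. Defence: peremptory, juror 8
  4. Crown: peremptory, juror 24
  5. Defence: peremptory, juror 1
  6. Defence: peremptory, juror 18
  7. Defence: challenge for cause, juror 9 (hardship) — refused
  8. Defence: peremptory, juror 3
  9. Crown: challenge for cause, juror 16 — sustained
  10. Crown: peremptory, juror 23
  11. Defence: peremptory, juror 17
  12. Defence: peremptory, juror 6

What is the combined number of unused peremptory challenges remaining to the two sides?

11

Crown allotment: 9. Defence allotment: 9 base + 2 multi-party = 11.
Crown peremptories used: #24, #23 — 2 (the for-cause on #16 doesn't count).
Defence peremptories used: #22, #8, #1, #18, #3, #17, #6 — 7 (for-cause on #22, #9 don't count).
Remaining: (9 − 2) + (11 − 7) = 11.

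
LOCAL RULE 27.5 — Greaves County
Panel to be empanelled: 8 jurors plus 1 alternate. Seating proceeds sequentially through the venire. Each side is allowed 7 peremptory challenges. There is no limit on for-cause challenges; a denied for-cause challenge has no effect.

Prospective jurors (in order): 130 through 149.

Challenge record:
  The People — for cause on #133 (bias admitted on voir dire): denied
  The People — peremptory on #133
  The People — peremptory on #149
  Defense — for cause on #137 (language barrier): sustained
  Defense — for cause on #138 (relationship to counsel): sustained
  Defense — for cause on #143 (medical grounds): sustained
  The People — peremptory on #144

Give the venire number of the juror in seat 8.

Removed: #133, #137, #138, #143, #144, #149.
Seating in order: seats 1–8 → #130, #131, #132, #134, #135, #136, #139, #140; alternates → #141.
So seat 8 is #140.

140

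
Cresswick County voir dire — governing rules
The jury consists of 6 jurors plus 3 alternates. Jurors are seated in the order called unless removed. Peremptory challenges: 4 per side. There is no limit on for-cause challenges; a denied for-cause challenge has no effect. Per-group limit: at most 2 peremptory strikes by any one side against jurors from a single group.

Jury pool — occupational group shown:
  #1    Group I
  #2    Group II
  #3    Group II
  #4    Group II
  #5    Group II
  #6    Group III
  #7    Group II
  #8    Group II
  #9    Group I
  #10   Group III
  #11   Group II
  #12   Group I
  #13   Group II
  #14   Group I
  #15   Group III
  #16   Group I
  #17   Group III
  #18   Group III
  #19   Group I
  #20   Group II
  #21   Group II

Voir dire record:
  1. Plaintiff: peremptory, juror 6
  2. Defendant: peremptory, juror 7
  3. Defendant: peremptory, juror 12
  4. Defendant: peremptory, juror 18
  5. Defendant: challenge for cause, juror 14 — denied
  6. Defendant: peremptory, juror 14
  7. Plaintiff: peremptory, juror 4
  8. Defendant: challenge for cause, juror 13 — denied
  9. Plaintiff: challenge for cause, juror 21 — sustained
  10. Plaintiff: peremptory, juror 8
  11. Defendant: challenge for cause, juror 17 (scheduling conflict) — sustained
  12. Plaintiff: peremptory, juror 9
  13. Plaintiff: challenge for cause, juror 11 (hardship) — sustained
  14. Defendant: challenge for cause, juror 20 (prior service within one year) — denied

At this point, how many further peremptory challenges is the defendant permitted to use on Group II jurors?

Defendant peremptories so far: #7, #12, #18, #14 — 4 of 4 used, 0 left overall.
Against Group II: #7 — 1 used; per-group cap 2 leaves 1.
Binding limit: min(0, 1) = 0.

0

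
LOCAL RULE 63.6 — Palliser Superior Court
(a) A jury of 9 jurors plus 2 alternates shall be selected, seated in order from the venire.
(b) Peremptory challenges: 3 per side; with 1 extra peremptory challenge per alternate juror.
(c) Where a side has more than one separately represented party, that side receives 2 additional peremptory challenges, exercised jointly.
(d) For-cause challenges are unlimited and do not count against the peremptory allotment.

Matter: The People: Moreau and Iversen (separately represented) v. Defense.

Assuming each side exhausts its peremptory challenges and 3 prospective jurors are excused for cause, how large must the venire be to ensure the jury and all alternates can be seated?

Seats to fill: 9 + 2 alternates = 11.
Peremptories — The People: 3 + 1×2 + 2 = 7; Defense: 3 + 1×2 = 5; total 12.
For-cause removals: 3.
Minimum venire: 11 + 12 + 3 = 26.

26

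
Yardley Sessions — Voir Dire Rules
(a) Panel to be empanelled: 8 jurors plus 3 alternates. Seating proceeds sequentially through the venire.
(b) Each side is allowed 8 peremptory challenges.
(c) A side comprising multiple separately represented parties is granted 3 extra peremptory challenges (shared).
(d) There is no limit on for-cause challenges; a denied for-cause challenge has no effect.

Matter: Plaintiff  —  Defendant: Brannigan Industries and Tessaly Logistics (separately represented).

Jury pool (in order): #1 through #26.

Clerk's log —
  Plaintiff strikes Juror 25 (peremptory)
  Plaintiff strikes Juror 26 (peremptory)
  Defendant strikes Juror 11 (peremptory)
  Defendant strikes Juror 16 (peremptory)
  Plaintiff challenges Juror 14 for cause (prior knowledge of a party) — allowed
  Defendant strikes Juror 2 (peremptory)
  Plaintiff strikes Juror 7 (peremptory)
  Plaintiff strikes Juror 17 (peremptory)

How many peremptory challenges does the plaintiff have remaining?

4

Plaintiff allotment: 8.
Plaintiff peremptories used: #25, #26, #7, #17 — 4 (the for-cause on #14 doesn't count).
Remaining: 8 − 4 = 4.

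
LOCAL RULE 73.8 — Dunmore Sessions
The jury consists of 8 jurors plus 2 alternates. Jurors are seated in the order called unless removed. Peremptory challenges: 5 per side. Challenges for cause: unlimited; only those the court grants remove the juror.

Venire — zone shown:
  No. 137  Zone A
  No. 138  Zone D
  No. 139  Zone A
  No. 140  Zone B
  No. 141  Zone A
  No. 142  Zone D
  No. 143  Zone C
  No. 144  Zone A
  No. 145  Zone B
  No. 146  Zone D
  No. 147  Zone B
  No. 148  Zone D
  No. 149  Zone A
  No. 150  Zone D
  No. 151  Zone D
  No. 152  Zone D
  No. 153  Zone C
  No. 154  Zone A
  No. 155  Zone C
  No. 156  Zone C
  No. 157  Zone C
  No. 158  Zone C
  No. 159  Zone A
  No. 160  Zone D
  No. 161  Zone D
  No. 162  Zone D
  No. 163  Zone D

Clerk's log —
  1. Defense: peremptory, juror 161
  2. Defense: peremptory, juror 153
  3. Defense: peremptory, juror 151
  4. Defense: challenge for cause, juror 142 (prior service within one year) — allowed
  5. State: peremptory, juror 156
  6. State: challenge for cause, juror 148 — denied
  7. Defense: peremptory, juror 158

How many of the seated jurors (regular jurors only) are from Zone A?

Removed: #142, #151, #153, #156, #158, #161.
Seated jurors 1–8: #137, #138, #139, #140, #141, #143, #144, #145 (alternates #146, #147 not counted).
Of those, in Zone A: #137, #139, #141, #144 → 4.

4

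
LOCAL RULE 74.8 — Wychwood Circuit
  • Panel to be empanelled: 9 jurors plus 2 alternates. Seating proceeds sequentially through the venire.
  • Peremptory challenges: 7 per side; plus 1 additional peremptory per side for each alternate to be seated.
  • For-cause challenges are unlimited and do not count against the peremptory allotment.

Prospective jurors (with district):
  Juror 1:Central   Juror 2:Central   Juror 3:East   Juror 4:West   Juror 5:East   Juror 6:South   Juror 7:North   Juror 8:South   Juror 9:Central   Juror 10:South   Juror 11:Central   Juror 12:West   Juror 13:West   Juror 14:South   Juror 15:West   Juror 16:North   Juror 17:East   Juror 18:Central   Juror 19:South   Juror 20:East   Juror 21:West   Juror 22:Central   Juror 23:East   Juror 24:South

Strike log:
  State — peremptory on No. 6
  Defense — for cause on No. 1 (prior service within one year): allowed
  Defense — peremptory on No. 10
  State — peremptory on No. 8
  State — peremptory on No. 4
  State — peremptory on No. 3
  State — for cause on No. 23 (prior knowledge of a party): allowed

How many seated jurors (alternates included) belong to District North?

2

Removed: #1, #3, #4, #6, #8, #10, #23.
Seated (11 incl. alternates): #2, #5, #7, #9, #11, #12, #13, #14, #15, #16, #17.
Of those, in District North: #7, #16 → 2.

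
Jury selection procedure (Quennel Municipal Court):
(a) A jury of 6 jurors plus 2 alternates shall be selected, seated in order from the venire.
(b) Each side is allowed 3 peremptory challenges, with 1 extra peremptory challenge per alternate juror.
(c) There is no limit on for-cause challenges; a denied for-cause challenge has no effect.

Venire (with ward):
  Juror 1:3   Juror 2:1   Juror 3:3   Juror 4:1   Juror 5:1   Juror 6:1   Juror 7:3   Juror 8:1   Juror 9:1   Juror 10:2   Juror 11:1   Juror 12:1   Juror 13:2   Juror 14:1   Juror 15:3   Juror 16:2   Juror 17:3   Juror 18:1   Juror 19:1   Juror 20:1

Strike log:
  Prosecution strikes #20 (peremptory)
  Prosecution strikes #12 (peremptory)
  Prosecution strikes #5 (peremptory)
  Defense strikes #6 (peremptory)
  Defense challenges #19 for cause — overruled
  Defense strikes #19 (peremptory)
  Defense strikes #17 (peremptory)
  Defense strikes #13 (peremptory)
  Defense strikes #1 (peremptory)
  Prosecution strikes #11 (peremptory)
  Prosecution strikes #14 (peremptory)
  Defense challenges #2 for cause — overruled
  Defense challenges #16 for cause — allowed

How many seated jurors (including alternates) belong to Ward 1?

4

Removed: #1, #5, #6, #11, #12, #13, #14, #16, #17, #19, #20.
Seated (8 incl. alternates): #2, #3, #4, #7, #8, #9, #10, #15.
Of those, in Ward 1: #2, #4, #8, #9 → 4.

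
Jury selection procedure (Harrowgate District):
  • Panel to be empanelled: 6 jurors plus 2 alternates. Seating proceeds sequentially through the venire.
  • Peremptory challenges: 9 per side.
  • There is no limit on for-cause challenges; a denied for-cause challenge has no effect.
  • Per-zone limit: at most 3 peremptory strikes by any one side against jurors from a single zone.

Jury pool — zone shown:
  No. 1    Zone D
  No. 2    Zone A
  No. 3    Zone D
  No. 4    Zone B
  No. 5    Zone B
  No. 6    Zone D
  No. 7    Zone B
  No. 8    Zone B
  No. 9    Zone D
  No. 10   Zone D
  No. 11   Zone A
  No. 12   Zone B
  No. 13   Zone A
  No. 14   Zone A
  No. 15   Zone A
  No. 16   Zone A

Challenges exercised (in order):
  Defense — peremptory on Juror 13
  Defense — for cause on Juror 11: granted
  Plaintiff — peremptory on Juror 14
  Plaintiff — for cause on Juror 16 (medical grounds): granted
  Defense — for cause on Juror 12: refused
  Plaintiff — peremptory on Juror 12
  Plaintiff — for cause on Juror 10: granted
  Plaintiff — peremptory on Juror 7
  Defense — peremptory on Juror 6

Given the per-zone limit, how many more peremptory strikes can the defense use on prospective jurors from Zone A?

Defense peremptories so far: #13, #6 — 2 of 9 used, 7 left overall.
Against Zone A: #13 — 1 used; per-zone cap 3 leaves 2.
Binding limit: min(7, 2) = 2.

2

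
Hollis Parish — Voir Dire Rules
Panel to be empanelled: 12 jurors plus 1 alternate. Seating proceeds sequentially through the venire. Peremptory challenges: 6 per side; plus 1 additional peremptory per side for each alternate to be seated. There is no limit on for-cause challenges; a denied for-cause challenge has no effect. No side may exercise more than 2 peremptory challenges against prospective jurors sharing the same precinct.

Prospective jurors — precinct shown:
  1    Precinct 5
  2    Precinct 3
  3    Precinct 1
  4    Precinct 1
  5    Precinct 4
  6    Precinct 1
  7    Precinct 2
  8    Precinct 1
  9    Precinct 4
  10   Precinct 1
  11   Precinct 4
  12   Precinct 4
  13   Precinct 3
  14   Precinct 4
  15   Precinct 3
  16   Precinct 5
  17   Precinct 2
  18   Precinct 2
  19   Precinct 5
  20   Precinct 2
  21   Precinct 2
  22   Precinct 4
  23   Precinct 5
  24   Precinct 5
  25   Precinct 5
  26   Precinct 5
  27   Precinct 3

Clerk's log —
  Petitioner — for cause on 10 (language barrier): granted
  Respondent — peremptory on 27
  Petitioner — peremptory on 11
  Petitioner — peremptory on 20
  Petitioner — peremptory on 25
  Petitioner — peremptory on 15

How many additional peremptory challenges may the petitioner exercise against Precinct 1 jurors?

2

Petitioner peremptories so far: #11, #20, #25, #15 — 4 of 7 used, 3 left overall.
Against Precinct 1: none yet — per-precinct cap 2 leaves 2.
Binding limit: min(3, 2) = 2.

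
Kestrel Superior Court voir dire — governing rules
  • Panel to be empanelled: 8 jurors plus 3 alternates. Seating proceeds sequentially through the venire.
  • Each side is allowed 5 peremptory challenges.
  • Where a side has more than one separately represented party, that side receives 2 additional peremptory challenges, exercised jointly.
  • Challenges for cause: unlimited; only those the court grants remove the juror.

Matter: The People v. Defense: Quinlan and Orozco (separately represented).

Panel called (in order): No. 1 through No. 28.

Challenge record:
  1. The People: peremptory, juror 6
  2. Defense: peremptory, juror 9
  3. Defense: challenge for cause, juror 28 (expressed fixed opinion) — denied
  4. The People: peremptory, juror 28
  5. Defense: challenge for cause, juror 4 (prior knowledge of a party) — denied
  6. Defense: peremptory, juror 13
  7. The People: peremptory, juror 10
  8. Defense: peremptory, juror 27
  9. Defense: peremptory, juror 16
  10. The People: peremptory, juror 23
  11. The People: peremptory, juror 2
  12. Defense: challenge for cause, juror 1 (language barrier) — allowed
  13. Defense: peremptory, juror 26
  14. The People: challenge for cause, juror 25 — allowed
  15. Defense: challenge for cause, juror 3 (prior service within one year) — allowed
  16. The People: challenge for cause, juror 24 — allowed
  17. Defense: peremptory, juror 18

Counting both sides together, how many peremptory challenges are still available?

1

The People allotment: 5. Defense allotment: 5 base + 2 multi-party = 7.
The People peremptories used: #6, #28, #10, #23, #2 — 5 (for-cause on #25, #24 don't count).
Defense peremptories used: #9, #13, #27, #16, #26, #18 — 6 (for-cause on #28, #4, #1, #3 don't count).
Remaining: (5 − 5) + (7 − 6) = 1.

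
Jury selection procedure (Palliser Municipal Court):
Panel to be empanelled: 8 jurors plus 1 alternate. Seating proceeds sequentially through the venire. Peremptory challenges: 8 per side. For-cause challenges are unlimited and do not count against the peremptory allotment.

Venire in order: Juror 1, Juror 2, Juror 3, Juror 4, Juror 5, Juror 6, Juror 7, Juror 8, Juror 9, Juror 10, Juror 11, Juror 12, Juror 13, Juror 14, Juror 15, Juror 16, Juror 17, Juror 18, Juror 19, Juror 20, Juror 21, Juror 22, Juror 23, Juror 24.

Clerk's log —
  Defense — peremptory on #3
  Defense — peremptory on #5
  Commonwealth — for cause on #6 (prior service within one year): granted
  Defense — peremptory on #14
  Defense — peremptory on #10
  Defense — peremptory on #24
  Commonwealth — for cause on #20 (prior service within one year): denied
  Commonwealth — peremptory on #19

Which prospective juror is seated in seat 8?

12

Removed: #3, #5, #6, #10, #14, #19, #24. (#20 stays — for-cause denied.)
Seating in order: seats 1–8 → #1, #2, #4, #7, #8, #9, #11, #12; alternates → #13.
So seat 8 is #12.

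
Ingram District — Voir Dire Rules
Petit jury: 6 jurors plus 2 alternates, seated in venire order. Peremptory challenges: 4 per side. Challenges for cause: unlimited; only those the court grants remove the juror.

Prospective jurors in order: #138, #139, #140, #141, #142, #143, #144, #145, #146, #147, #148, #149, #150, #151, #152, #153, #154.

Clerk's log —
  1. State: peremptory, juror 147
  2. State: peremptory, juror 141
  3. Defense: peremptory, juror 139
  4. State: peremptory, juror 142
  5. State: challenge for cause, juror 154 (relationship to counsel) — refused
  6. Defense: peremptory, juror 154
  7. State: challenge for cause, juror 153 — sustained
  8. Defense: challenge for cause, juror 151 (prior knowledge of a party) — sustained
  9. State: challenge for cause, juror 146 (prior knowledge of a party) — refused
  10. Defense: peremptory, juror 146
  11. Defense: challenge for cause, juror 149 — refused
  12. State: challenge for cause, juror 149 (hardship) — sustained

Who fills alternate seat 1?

150

Removed: #139, #141, #142, #146, #147, #149, #151, #153, #154.
Seating in order: seats 1–6 → #138, #140, #143, #144, #145, #148; alternates → #150, #152.
So alternate 1 is #150.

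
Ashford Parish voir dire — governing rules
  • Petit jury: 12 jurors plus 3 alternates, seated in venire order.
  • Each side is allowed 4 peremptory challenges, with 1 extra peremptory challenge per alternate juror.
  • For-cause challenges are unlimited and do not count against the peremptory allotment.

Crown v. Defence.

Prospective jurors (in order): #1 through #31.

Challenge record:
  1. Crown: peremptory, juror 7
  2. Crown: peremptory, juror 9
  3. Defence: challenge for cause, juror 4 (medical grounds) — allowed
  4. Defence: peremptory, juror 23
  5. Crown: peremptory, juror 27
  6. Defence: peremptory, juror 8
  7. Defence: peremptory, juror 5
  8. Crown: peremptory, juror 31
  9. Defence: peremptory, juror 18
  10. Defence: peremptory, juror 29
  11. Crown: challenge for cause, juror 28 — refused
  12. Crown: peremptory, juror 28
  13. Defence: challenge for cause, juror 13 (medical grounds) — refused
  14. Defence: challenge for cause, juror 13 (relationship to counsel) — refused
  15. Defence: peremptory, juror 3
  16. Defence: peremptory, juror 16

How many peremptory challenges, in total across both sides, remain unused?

2

Crown allotment: 4 base + 1 × 3 alternates = 7. Defence allotment: 4 base + 1 × 3 alternates = 7.
Crown peremptories used: #7, #9, #27, #31, #28 — 5 (the for-cause on #28 doesn't count).
Defence peremptories used: #23, #8, #5, #18, #29, #3, #16 — 7 (for-cause on #4, #13, #13 don't count).
Remaining: (7 − 5) + (7 − 7) = 2.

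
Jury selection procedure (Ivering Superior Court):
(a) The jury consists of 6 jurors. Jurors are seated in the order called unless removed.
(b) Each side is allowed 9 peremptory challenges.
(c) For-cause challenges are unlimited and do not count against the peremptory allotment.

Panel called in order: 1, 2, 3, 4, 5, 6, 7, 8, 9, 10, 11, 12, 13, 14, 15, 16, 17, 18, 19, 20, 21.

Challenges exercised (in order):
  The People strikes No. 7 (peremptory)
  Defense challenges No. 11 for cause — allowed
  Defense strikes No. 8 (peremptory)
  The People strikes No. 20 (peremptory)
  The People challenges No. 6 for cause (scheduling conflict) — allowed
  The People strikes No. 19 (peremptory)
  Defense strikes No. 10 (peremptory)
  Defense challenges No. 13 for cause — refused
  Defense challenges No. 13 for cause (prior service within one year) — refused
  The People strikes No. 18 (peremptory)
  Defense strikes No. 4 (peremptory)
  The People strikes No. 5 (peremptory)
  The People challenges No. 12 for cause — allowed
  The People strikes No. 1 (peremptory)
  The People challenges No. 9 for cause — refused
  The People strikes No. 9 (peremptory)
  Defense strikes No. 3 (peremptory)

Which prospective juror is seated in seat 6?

17

Removed: #1, #3, #4, #5, #6, #7, #8, #9, #10, #11, #12, #18, #19, #20. (#13 stays — for-cause denied.)
Seating in order: seats 1–6 → #2, #13, #14, #15, #16, #17.
So seat 6 is #17.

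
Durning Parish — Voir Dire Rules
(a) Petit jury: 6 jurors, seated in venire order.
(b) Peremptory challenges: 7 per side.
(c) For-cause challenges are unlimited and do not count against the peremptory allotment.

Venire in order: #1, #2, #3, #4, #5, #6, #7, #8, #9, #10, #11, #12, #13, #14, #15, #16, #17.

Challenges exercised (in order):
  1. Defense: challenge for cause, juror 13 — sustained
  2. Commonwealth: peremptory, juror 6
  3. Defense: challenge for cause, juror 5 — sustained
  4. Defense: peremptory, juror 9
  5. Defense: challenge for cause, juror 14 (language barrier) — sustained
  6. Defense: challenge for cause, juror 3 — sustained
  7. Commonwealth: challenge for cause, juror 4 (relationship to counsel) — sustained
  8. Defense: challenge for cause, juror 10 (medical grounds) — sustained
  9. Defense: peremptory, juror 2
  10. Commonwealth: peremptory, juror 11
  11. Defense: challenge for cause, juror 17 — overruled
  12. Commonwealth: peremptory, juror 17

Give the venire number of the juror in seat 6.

16

Removed: #2, #3, #4, #5, #6, #9, #10, #11, #13, #14, #17.
Filling seats in venire order through position 6: #1, #7, #8, #12, #15, #16.
So seat 6 is #16.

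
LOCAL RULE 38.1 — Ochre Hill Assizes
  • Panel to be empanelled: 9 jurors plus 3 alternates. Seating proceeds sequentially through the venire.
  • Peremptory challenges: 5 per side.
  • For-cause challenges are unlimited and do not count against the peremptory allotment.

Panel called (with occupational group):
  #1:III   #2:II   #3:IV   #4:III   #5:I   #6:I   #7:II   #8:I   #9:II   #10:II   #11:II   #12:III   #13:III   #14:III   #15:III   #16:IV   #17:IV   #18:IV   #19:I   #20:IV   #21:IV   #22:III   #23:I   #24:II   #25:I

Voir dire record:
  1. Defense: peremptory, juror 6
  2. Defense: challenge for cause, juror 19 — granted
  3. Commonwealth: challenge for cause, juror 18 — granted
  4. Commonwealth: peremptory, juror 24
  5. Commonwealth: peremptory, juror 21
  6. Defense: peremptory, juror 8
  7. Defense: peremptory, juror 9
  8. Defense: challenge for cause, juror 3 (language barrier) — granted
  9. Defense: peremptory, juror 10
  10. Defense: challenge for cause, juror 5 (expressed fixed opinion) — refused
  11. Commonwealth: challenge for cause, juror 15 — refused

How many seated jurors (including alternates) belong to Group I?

Removed: #3, #6, #8, #9, #10, #18, #19, #21, #24.
Seated (12 incl. alternates): #1, #2, #4, #5, #7, #11, #12, #13, #14, #15, #16, #17.
Of those, in Group I: #5 → 1.

1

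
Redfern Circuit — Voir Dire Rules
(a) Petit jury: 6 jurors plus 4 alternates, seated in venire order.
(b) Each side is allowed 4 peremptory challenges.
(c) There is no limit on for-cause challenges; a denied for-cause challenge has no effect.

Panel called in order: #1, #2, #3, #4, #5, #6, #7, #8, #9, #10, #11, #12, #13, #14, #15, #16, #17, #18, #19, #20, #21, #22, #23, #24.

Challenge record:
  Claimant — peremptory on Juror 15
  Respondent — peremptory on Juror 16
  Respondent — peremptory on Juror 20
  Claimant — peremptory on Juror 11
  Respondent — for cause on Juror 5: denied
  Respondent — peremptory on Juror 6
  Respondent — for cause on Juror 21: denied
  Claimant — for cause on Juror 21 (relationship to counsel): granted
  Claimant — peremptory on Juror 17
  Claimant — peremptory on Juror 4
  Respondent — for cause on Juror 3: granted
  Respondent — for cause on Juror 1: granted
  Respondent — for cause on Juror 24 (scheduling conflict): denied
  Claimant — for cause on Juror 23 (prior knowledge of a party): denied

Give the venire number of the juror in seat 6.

10

Removed: #1, #3, #4, #6, #11, #15, #16, #17, #20, #21. (#5, #23, #24 stay — for-cause denied.)
Filling seats in venire order through position 6: #2, #5, #7, #8, #9, #10.
So seat 6 is #10.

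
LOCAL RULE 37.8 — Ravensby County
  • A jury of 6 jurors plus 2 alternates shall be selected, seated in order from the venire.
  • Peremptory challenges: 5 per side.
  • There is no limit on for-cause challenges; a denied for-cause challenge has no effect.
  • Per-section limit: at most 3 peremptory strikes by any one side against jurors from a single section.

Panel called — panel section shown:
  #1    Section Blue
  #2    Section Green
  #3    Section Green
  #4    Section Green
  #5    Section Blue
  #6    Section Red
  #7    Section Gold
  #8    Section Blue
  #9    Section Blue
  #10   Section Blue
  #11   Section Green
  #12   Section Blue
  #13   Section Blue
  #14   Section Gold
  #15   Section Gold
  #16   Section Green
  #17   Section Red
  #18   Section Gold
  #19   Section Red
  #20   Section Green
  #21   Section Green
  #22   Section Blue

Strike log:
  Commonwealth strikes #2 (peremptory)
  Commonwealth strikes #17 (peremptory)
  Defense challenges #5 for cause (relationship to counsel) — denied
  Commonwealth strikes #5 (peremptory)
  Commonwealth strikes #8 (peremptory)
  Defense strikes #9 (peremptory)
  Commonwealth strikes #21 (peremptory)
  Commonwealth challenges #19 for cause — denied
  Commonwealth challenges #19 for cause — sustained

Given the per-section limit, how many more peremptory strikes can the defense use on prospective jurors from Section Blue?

2

Defense peremptories so far: #9 — 1 of 5 used, 4 left overall.
Against Section Blue: #9 — 1 used; per-section cap 3 leaves 2.
Binding limit: min(4, 2) = 2.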